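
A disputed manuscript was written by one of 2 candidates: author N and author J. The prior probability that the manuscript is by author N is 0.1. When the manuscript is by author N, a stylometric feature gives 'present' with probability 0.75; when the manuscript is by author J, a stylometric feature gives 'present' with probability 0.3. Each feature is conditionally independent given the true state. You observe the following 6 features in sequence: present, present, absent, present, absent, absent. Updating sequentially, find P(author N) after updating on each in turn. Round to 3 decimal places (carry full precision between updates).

After 'present': P(author N) = 0.75·0.1000 / (0.75·0.1000 + 0.3·0.9000) ≈ 0.2174
After 'present': P(author N) = 0.75·0.2174 / (0.75·0.2174 + 0.3·0.7826) ≈ 0.4098
After 'absent': P(author N) = 0.25·0.4098 / (0.25·0.4098 + 0.7·0.5902) ≈ 0.1987
After 'present': P(author N) = 0.75·0.1987 / (0.75·0.1987 + 0.3·0.8013) ≈ 0.3827
After 'absent': P(author N) = 0.25·0.3827 / (0.25·0.3827 + 0.7·0.6173) ≈ 0.1813
After 'absent': P(author N) = 0.25·0.1813 / (0.25·0.1813 + 0.7·0.8187) ≈ 0.0733

0.073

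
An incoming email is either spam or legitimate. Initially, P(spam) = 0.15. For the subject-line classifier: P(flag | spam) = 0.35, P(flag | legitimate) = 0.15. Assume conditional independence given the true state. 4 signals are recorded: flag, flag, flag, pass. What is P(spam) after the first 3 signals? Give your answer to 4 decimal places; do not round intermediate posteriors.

0.6915

After 'flag': P(spam) = 0.35·0.1500 / (0.35·0.1500 + 0.15·0.8500) ≈ 0.2917
After 'flag': P(spam) = 0.35·0.2917 / (0.35·0.2917 + 0.15·0.7083) ≈ 0.4900
After 'flag': P(spam) = 0.35·0.4900 / (0.35·0.4900 + 0.15·0.5100) ≈ 0.6915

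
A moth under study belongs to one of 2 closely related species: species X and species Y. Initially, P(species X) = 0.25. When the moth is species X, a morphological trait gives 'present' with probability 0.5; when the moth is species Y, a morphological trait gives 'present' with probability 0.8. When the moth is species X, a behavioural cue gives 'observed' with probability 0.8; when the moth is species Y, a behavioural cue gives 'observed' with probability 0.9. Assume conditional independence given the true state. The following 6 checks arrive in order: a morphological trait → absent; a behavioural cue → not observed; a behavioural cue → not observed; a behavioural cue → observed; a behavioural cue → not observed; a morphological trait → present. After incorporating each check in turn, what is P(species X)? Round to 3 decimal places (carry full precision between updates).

Apply Bayes' rule sequentially, carrying P(species X) forward.
After a morphological trait='absent': P(species X) = 0.5·0.2500 / (0.5·0.2500 + 0.2·0.7500) ≈ 0.4545
After a behavioural cue='not observed': P(species X) = 0.2·0.4545 / (0.2·0.4545 + 0.1·0.5455) ≈ 0.6250
After a behavioural cue='not observed': P(species X) = 0.2·0.6250 / (0.2·0.6250 + 0.1·0.3750) ≈ 0.7692
After a behavioural cue='observed': P(species X) = 0.8·0.7692 / (0.8·0.7692 + 0.9·0.2308) ≈ 0.7477
After a behavioural cue='not observed': P(species X) = 0.2·0.7477 / (0.2·0.7477 + 0.1·0.2523) ≈ 0.8556
After a morphological trait='present': P(species X) = 0.5·0.8556 / (0.5·0.8556 + 0.8·0.1444) ≈ 0.7874

0.787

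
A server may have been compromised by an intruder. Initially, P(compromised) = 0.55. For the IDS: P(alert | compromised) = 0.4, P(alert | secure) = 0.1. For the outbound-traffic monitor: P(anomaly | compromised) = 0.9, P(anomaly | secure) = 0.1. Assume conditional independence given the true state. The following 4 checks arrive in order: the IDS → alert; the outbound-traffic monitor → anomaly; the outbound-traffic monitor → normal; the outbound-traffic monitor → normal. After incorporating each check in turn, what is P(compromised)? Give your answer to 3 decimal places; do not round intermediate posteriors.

After the IDS='alert': P(compromised) = 0.4·0.5500 / (0.4·0.5500 + 0.1·0.4500) ≈ 0.8302
After the outbound-traffic monitor='anomaly': P(compromised) = 0.9·0.8302 / (0.9·0.8302 + 0.1·0.1698) ≈ 0.9778
After the outbound-traffic monitor='normal': P(compromised) = 0.1·0.9778 / (0.1·0.9778 + 0.9·0.0222) ≈ 0.8302
After the outbound-traffic monitor='normal': P(compromised) = 0.1·0.8302 / (0.1·0.8302 + 0.9·0.1698) ≈ 0.3520

0.352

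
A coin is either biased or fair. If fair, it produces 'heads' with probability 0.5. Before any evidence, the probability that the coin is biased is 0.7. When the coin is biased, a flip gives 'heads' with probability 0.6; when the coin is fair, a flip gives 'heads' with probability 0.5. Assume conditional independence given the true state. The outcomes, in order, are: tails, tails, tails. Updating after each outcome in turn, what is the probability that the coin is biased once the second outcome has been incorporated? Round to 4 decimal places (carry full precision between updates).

0.5989

After 'tails': P(biased) = 0.4·0.7000 / (0.4·0.7000 + 0.5·0.3000) ≈ 0.6512
After 'tails': P(biased) = 0.4·0.6512 / (0.4·0.6512 + 0.5·0.3488) ≈ 0.5989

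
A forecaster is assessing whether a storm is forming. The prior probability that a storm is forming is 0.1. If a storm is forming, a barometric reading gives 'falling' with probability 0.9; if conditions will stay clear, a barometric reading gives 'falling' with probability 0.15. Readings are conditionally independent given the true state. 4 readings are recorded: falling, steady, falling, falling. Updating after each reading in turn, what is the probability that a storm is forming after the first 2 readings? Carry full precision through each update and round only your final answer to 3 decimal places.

After 'falling': P(storm) = 0.9·0.1000 / (0.9·0.1000 + 0.15·0.9000) ≈ 0.4000
After 'steady': P(storm) = 0.1·0.4000 / (0.1·0.4000 + 0.85·0.6000) ≈ 0.0727

0.073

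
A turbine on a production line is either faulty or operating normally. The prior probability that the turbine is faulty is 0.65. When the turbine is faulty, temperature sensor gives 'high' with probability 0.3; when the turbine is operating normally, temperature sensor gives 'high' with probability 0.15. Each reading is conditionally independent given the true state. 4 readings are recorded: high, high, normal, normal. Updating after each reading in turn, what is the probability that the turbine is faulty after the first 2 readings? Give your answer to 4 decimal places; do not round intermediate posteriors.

Apply Bayes' rule sequentially, carrying P(faulty) forward.
After 'high': P(faulty) = 0.3·0.6500 / (0.3·0.6500 + 0.15·0.3500) ≈ 0.7879
After 'high': P(faulty) = 0.3·0.7879 / (0.3·0.7879 + 0.15·0.2121) ≈ 0.8814

0.8814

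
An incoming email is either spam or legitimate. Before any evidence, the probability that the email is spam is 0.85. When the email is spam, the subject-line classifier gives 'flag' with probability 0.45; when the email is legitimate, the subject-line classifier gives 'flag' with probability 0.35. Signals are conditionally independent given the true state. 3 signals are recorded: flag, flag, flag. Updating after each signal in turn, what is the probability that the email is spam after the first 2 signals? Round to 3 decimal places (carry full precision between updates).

Each posterior becomes the prior for the next update.
After 'flag': P(spam) = 0.45·0.8500 / (0.45·0.8500 + 0.35·0.1500) ≈ 0.8793
After 'flag': P(spam) = 0.45·0.8793 / (0.45·0.8793 + 0.35·0.1207) ≈ 0.9035

0.904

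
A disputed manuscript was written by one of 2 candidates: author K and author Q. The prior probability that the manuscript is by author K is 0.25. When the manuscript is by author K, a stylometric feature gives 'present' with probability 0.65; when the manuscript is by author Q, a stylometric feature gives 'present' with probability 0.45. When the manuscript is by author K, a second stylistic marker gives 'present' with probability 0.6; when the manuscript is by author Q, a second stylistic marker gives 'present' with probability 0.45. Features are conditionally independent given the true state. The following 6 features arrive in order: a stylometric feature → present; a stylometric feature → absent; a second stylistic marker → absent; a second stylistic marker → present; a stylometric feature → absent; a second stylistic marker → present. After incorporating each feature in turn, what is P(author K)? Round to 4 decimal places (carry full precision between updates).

0.2013

After a stylometric feature='present': P(author K) = 0.65·0.2500 / (0.65·0.2500 + 0.45·0.7500) ≈ 0.3250
After a stylometric feature='absent': P(author K) = 0.35·0.3250 / (0.35·0.3250 + 0.55·0.6750) ≈ 0.2345
After a second stylistic marker='absent': P(author K) = 0.4·0.2345 / (0.4·0.2345 + 0.55·0.7655) ≈ 0.1822
After a second stylistic marker='present': P(author K) = 0.6·0.1822 / (0.6·0.1822 + 0.45·0.8178) ≈ 0.2291
After a stylometric feature='absent': P(author K) = 0.35·0.2291 / (0.35·0.2291 + 0.55·0.7709) ≈ 0.1590
After a second stylistic marker='present': P(author K) = 0.6·0.1590 / (0.6·0.1590 + 0.45·0.8410) ≈ 0.2013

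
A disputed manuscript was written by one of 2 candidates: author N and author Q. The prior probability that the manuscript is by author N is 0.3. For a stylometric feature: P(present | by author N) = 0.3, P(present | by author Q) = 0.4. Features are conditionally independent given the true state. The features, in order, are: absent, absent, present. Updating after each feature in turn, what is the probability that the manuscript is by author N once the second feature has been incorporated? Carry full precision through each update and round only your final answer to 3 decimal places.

0.368

After 'absent': P(author N) = 0.7·0.3000 / (0.7·0.3000 + 0.6·0.7000) ≈ 0.3333
After 'absent': P(author N) = 0.7·0.3333 / (0.7·0.3333 + 0.6·0.6667) ≈ 0.3684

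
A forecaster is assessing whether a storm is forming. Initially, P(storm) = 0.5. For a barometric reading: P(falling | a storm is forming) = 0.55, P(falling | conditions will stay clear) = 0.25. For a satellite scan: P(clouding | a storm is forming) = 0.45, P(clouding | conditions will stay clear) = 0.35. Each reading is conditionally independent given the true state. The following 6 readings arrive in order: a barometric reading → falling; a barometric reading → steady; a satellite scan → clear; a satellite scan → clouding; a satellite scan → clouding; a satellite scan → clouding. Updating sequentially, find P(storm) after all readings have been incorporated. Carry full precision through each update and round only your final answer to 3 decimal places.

0.704

After a barometric reading='falling': P(storm) = 0.55·0.5000 / (0.55·0.5000 + 0.25·0.5000) ≈ 0.6875
After a barometric reading='steady': P(storm) = 0.45·0.6875 / (0.45·0.6875 + 0.75·0.3125) ≈ 0.5690
After a satellite scan='clear': P(storm) = 0.55·0.5690 / (0.55·0.5690 + 0.65·0.4310) ≈ 0.5276
After a satellite scan='clouding': P(storm) = 0.45·0.5276 / (0.45·0.5276 + 0.35·0.4724) ≈ 0.5895
After a satellite scan='clouding': P(storm) = 0.45·0.5895 / (0.45·0.5895 + 0.35·0.4105) ≈ 0.6487
After a satellite scan='clouding': P(storm) = 0.45·0.6487 / (0.45·0.6487 + 0.35·0.3513) ≈ 0.7036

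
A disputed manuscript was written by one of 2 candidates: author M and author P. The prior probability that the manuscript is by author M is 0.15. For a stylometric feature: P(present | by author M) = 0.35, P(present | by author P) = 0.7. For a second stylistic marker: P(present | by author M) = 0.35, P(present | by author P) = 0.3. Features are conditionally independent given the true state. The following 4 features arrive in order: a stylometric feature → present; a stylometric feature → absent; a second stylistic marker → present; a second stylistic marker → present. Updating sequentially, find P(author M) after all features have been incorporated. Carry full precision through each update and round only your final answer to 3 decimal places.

0.206

After a stylometric feature='present': P(author M) = 0.35·0.1500 / (0.35·0.1500 + 0.7·0.8500) ≈ 0.0811
After a stylometric feature='absent': P(author M) = 0.65·0.0811 / (0.65·0.0811 + 0.3·0.9189) ≈ 0.1605
After a second stylistic marker='present': P(author M) = 0.35·0.1605 / (0.35·0.1605 + 0.3·0.8395) ≈ 0.1824
After a second stylistic marker='present': P(author M) = 0.35·0.1824 / (0.35·0.1824 + 0.3·0.8176) ≈ 0.2065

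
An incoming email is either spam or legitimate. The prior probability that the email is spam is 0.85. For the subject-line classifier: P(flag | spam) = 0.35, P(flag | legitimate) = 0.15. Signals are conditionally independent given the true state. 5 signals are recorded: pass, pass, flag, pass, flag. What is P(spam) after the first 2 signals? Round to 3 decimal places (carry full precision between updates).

0.768

Each posterior becomes the prior for the next update.
After 'pass': P(spam) = 0.65·0.8500 / (0.65·0.8500 + 0.85·0.1500) ≈ 0.8125
After 'pass': P(spam) = 0.65·0.8125 / (0.65·0.8125 + 0.85·0.1875) ≈ 0.7682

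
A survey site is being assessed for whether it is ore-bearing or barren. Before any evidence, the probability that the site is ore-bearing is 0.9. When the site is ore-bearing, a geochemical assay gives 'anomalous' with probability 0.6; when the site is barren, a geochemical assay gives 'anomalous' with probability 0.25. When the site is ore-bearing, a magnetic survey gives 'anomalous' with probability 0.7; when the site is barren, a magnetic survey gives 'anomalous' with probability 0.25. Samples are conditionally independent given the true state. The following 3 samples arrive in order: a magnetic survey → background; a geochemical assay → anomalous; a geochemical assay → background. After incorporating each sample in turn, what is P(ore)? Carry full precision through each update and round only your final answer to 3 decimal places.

After a magnetic survey='background': P(ore) = 0.3·0.9000 / (0.3·0.9000 + 0.75·0.1000) ≈ 0.7826
After a geochemical assay='anomalous': P(ore) = 0.6·0.7826 / (0.6·0.7826 + 0.25·0.2174) ≈ 0.8963
After a geochemical assay='background': P(ore) = 0.4·0.8963 / (0.4·0.8963 + 0.75·0.1037) ≈ 0.8217

0.822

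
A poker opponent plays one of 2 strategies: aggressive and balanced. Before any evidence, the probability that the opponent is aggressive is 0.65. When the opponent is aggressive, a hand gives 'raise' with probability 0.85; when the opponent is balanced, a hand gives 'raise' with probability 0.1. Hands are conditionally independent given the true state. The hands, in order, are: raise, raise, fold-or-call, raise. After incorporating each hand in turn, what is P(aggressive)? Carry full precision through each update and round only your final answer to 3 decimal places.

0.995

After 'raise': P(aggressive) = 0.85·0.6500 / (0.85·0.6500 + 0.1·0.3500) ≈ 0.9404
After 'raise': P(aggressive) = 0.85·0.9404 / (0.85·0.9404 + 0.1·0.0596) ≈ 0.9926
After 'fold-or-call': P(aggressive) = 0.15·0.9926 / (0.15·0.9926 + 0.9·0.0074) ≈ 0.9572
After 'raise': P(aggressive) = 0.85·0.9572 / (0.85·0.9572 + 0.1·0.0428) ≈ 0.9948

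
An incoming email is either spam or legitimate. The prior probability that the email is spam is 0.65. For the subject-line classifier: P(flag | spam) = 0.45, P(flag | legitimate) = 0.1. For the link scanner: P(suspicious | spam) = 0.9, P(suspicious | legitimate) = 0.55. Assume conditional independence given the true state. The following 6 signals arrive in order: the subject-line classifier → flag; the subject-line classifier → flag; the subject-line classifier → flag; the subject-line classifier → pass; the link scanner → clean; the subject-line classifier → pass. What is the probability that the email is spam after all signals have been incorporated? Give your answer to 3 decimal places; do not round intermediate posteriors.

0.934

After the subject-line classifier='flag': P(spam) = 0.45·0.6500 / (0.45·0.6500 + 0.1·0.3500) ≈ 0.8931
After the subject-line classifier='flag': P(spam) = 0.45·0.8931 / (0.45·0.8931 + 0.1·0.1069) ≈ 0.9741
After the subject-line classifier='flag': P(spam) = 0.45·0.9741 / (0.45·0.9741 + 0.1·0.0259) ≈ 0.9941
After the subject-line classifier='pass': P(spam) = 0.55·0.9941 / (0.55·0.9941 + 0.9·0.0059) ≈ 0.9904
After the link scanner='clean': P(spam) = 0.1·0.9904 / (0.1·0.9904 + 0.45·0.0096) ≈ 0.9583
After the subject-line classifier='pass': P(spam) = 0.55·0.9583 / (0.55·0.9583 + 0.9·0.0417) ≈ 0.9335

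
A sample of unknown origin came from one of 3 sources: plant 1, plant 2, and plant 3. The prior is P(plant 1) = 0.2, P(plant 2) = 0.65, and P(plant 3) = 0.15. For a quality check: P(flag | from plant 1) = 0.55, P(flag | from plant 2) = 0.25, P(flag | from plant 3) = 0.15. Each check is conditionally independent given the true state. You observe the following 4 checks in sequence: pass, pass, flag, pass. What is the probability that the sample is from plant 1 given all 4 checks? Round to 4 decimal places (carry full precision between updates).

0.1085

After 'pass': normaliser = 0.45·0.2000 + 0.75·0.6500 + 0.85·0.1500; P(plant 1) ≈ 0.1277, P(plant 2) ≈ 0.6915, P(plant 3) ≈ 0.1809
After 'pass': normaliser = 0.45·0.1277 + 0.75·0.6915 + 0.85·0.1809; P(plant 1) ≈ 0.0787, P(plant 2) ≈ 0.7106, P(plant 3) ≈ 0.2106
After 'flag': normaliser = 0.55·0.0787 + 0.25·0.7106 + 0.15·0.2106; P(plant 1) ≈ 0.1714, P(plant 2) ≈ 0.7035, P(plant 3) ≈ 0.1251
After 'pass': normaliser = 0.45·0.1714 + 0.75·0.7035 + 0.85·0.1251; P(plant 1) ≈ 0.1085, P(plant 2) ≈ 0.7420, P(plant 3) ≈ 0.1495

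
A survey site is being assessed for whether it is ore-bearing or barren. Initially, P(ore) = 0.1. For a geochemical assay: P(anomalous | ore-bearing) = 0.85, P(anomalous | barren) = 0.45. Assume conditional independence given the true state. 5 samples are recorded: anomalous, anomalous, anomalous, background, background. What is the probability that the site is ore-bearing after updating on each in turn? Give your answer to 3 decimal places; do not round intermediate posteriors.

0.053

After 'anomalous': P(ore) = 0.85·0.1000 / (0.85·0.1000 + 0.45·0.9000) ≈ 0.1735
After 'anomalous': P(ore) = 0.85·0.1735 / (0.85·0.1735 + 0.45·0.8265) ≈ 0.2839
After 'anomalous': P(ore) = 0.85·0.2839 / (0.85·0.2839 + 0.45·0.7161) ≈ 0.4282
After 'background': P(ore) = 0.15·0.4282 / (0.15·0.4282 + 0.55·0.5718) ≈ 0.1696
After 'background': P(ore) = 0.15·0.1696 / (0.15·0.1696 + 0.55·0.8304) ≈ 0.0528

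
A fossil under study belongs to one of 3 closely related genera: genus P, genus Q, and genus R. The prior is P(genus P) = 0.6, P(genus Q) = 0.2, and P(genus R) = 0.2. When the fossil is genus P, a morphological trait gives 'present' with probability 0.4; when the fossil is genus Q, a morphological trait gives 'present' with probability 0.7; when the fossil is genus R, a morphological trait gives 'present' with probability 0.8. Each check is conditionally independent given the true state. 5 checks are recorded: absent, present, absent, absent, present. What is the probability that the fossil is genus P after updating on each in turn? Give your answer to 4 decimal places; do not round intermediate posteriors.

Apply Bayes' rule sequentially, carrying P(genus P) forward.
After 'absent': normaliser = 0.6·0.6000 + 0.3·0.2000 + 0.2·0.2000; P(genus P) ≈ 0.7826, P(genus Q) ≈ 0.1304, P(genus R) ≈ 0.0870
After 'present': normaliser = 0.4·0.7826 + 0.7·0.1304 + 0.8·0.0870; P(genus P) ≈ 0.6606, P(genus Q) ≈ 0.1927, P(genus R) ≈ 0.1468
After 'absent': normaliser = 0.6·0.6606 + 0.3·0.1927 + 0.2·0.1468; P(genus P) ≈ 0.8197, P(genus Q) ≈ 0.1195, P(genus R) ≈ 0.0607
After 'absent': normaliser = 0.6·0.8197 + 0.3·0.1195 + 0.2·0.0607; P(genus P) ≈ 0.9111, P(genus Q) ≈ 0.0664, P(genus R) ≈ 0.0225
After 'present': normaliser = 0.4·0.9111 + 0.7·0.0664 + 0.8·0.0225; P(genus P) ≈ 0.8496, P(genus Q) ≈ 0.1084, P(genus R) ≈ 0.0420

0.8496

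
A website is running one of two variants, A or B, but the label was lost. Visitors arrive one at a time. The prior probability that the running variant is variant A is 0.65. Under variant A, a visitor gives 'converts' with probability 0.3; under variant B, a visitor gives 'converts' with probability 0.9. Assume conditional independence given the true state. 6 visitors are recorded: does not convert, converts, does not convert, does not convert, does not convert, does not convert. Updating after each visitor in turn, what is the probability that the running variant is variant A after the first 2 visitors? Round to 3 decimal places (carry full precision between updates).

0.813

Each posterior becomes the prior for the next update.
After 'does not convert': P(A) = 0.7·0.6500 / (0.7·0.6500 + 0.1·0.3500) ≈ 0.9286
After 'converts': P(A) = 0.3·0.9286 / (0.3·0.9286 + 0.9·0.0714) ≈ 0.8125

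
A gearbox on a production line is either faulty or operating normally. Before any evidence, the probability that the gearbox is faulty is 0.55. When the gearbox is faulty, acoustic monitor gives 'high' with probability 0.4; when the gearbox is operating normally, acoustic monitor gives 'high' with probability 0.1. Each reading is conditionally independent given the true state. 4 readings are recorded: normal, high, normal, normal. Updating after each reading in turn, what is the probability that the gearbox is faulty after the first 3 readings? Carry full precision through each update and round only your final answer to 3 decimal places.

After 'normal': P(faulty) = 0.6·0.5500 / (0.6·0.5500 + 0.9·0.4500) ≈ 0.4490
After 'high': P(faulty) = 0.4·0.4490 / (0.4·0.4490 + 0.1·0.5510) ≈ 0.7652
After 'normal': P(faulty) = 0.6·0.7652 / (0.6·0.7652 + 0.9·0.2348) ≈ 0.6848

0.685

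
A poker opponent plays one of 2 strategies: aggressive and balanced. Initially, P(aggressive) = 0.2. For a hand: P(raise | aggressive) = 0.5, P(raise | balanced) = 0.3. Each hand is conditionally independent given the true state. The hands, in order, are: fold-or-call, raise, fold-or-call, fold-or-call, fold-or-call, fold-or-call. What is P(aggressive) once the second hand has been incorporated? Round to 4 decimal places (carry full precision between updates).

0.2294

After 'fold-or-call': P(aggressive) = 0.5·0.2000 / (0.5·0.2000 + 0.7·0.8000) ≈ 0.1515
After 'raise': P(aggressive) = 0.5·0.1515 / (0.5·0.1515 + 0.3·0.8485) ≈ 0.2294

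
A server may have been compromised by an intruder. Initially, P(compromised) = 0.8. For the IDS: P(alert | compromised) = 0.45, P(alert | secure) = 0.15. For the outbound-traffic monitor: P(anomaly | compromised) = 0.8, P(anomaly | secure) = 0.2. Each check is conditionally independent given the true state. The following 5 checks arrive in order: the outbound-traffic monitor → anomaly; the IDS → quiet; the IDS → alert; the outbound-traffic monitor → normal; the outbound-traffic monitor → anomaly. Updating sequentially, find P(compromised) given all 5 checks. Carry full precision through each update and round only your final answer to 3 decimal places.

After the outbound-traffic monitor='anomaly': P(compromised) = 0.8·0.8000 / (0.8·0.8000 + 0.2·0.2000) ≈ 0.9412
After the IDS='quiet': P(compromised) = 0.55·0.9412 / (0.55·0.9412 + 0.85·0.0588) ≈ 0.9119
After the IDS='alert': P(compromised) = 0.45·0.9119 / (0.45·0.9119 + 0.15·0.0881) ≈ 0.9688
After the outbound-traffic monitor='normal': P(compromised) = 0.2·0.9688 / (0.2·0.9688 + 0.8·0.0312) ≈ 0.8859
After the outbound-traffic monitor='anomaly': P(compromised) = 0.8·0.8859 / (0.8·0.8859 + 0.2·0.1141) ≈ 0.9688

0.969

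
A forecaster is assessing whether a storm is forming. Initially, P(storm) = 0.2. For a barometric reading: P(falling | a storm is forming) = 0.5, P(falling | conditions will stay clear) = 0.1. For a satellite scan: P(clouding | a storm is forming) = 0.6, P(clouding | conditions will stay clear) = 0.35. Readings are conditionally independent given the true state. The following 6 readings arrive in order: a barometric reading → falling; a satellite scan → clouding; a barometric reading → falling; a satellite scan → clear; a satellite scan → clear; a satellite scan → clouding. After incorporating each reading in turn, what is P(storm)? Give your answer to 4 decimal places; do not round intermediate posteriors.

After a barometric reading='falling': P(storm) = 0.5·0.2000 / (0.5·0.2000 + 0.1·0.8000) ≈ 0.5556
After a satellite scan='clouding': P(storm) = 0.6·0.5556 / (0.6·0.5556 + 0.35·0.4444) ≈ 0.6818
After a barometric reading='falling': P(storm) = 0.5·0.6818 / (0.5·0.6818 + 0.1·0.3182) ≈ 0.9146
After a satellite scan='clear': P(storm) = 0.4·0.9146 / (0.4·0.9146 + 0.65·0.0854) ≈ 0.8683
After a satellite scan='clear': P(storm) = 0.4·0.8683 / (0.4·0.8683 + 0.65·0.1317) ≈ 0.8023
After a satellite scan='clouding': P(storm) = 0.6·0.8023 / (0.6·0.8023 + 0.35·0.1977) ≈ 0.8743

0.8743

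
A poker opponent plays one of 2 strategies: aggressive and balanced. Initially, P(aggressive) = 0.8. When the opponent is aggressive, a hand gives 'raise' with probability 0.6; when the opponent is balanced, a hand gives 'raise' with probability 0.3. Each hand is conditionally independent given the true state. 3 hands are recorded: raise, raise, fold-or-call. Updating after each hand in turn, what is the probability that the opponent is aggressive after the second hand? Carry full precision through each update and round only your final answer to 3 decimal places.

Apply Bayes' rule sequentially, carrying P(aggressive) forward.
After 'raise': P(aggressive) = 0.6·0.8000 / (0.6·0.8000 + 0.3·0.2000) ≈ 0.8889
After 'raise': P(aggressive) = 0.6·0.8889 / (0.6·0.8889 + 0.3·0.1111) ≈ 0.9412

0.941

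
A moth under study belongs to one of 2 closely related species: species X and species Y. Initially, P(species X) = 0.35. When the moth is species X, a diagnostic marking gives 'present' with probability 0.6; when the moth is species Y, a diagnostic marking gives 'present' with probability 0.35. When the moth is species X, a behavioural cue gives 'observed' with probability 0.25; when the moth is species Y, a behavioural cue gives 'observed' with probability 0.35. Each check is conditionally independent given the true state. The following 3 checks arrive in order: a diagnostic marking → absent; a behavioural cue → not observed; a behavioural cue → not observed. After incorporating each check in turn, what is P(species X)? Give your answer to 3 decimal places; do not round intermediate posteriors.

After a diagnostic marking='absent': P(species X) = 0.4·0.3500 / (0.4·0.3500 + 0.65·0.6500) ≈ 0.2489
After a behavioural cue='not observed': P(species X) = 0.75·0.2489 / (0.75·0.2489 + 0.65·0.7511) ≈ 0.2766
After a behavioural cue='not observed': P(species X) = 0.75·0.2766 / (0.75·0.2766 + 0.65·0.7234) ≈ 0.3061

0.306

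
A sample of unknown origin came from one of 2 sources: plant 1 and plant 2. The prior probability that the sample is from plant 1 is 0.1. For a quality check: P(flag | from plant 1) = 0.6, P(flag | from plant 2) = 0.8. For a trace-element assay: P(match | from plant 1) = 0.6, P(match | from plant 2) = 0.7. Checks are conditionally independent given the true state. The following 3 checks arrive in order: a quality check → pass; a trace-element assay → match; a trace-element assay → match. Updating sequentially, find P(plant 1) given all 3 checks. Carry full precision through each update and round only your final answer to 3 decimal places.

After a quality check='pass': P(plant 1) = 0.4·0.1000 / (0.4·0.1000 + 0.2·0.9000) ≈ 0.1818
After a trace-element assay='match': P(plant 1) = 0.6·0.1818 / (0.6·0.1818 + 0.7·0.8182) ≈ 0.1600
After a trace-element assay='match': P(plant 1) = 0.6·0.1600 / (0.6·0.1600 + 0.7·0.8400) ≈ 0.1404

0.140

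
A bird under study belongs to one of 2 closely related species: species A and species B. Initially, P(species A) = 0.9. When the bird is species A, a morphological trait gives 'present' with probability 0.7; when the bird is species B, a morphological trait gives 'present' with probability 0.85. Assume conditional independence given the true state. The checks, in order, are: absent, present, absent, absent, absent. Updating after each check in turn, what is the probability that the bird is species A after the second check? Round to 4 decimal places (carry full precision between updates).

After 'absent': P(species A) = 0.3·0.9000 / (0.3·0.9000 + 0.15·0.1000) ≈ 0.9474
After 'present': P(species A) = 0.7·0.9474 / (0.7·0.9474 + 0.85·0.0526) ≈ 0.9368

0.9368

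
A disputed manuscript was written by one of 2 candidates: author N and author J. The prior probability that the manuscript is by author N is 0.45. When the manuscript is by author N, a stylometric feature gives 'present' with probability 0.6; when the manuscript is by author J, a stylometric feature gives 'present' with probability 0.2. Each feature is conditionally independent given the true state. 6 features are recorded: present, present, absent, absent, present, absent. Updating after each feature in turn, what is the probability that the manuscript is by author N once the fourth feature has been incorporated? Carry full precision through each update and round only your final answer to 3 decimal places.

Each posterior becomes the prior for the next update.
After 'present': P(author N) = 0.6·0.4500 / (0.6·0.4500 + 0.2·0.5500) ≈ 0.7105
After 'present': P(author N) = 0.6·0.7105 / (0.6·0.7105 + 0.2·0.2895) ≈ 0.8804
After 'absent': P(author N) = 0.4·0.8804 / (0.4·0.8804 + 0.8·0.1196) ≈ 0.7864
After 'absent': P(author N) = 0.4·0.7864 / (0.4·0.7864 + 0.8·0.2136) ≈ 0.6480

0.648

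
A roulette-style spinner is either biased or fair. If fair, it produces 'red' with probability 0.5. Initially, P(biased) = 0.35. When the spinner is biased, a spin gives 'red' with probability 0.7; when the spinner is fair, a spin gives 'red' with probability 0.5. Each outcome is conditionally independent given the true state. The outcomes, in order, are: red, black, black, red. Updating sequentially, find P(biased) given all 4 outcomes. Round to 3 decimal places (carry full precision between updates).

After 'red': P(biased) = 0.7·0.3500 / (0.7·0.3500 + 0.5·0.6500) ≈ 0.4298
After 'black': P(biased) = 0.3·0.4298 / (0.3·0.4298 + 0.5·0.5702) ≈ 0.3114
After 'black': P(biased) = 0.3·0.3114 / (0.3·0.3114 + 0.5·0.6886) ≈ 0.2135
After 'red': P(biased) = 0.7·0.2135 / (0.7·0.2135 + 0.5·0.7865) ≈ 0.2753

0.275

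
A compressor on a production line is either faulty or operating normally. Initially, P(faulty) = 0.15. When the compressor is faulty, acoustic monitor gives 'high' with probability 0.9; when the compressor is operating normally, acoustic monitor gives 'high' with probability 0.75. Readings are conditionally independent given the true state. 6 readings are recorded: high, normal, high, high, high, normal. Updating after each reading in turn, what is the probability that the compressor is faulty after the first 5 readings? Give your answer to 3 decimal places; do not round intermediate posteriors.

Each posterior becomes the prior for the next update.
After 'high': P(faulty) = 0.9·0.1500 / (0.9·0.1500 + 0.75·0.8500) ≈ 0.1748
After 'normal': P(faulty) = 0.1·0.1748 / (0.1·0.1748 + 0.25·0.8252) ≈ 0.0781
After 'high': P(faulty) = 0.9·0.0781 / (0.9·0.0781 + 0.75·0.9219) ≈ 0.0923
After 'high': P(faulty) = 0.9·0.0923 / (0.9·0.0923 + 0.75·0.9077) ≈ 0.1087
After 'high': P(faulty) = 0.9·0.1087 / (0.9·0.1087 + 0.75·0.8913) ≈ 0.1277

0.128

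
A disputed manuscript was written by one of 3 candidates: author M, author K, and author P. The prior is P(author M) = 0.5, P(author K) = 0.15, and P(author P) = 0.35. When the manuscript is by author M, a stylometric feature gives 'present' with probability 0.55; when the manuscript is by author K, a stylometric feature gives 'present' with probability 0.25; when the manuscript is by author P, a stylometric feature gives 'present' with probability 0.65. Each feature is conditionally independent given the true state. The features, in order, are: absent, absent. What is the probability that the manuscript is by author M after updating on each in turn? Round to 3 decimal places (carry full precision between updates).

After 'absent': normaliser = 0.45·0.5000 + 0.75·0.1500 + 0.35·0.3500; P(author M) ≈ 0.4891, P(author K) ≈ 0.2446, P(author P) ≈ 0.2663
After 'absent': normaliser = 0.45·0.4891 + 0.75·0.2446 + 0.35·0.2663; P(author M) ≈ 0.4431, P(author K) ≈ 0.3693, P(author P) ≈ 0.1876

0.443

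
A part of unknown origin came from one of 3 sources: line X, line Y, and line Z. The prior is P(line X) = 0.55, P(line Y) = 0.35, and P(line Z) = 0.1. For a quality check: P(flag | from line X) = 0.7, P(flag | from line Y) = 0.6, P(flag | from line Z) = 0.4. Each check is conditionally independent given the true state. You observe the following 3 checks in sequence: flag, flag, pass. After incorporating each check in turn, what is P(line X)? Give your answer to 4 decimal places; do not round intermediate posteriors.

0.5740

After 'flag': normaliser = 0.7·0.5500 + 0.6·0.3500 + 0.4·0.1000; P(line X) ≈ 0.6063, P(line Y) ≈ 0.3307, P(line Z) ≈ 0.0630
After 'flag': normaliser = 0.7·0.6063 + 0.6·0.3307 + 0.4·0.0630; P(line X) ≈ 0.6549, P(line Y) ≈ 0.3062, P(line Z) ≈ 0.0389
After 'pass': normaliser = 0.3·0.6549 + 0.4·0.3062 + 0.6·0.0389; P(line X) ≈ 0.5740, P(line Y) ≈ 0.3578, P(line Z) ≈ 0.0682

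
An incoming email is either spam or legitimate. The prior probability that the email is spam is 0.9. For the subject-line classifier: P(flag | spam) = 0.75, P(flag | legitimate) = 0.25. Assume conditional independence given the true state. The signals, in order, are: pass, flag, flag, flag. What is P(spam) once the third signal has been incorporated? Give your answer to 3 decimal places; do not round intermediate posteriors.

After 'pass': P(spam) = 0.25·0.9000 / (0.25·0.9000 + 0.75·0.1000) ≈ 0.7500
After 'flag': P(spam) = 0.75·0.7500 / (0.75·0.7500 + 0.25·0.2500) ≈ 0.9000
After 'flag': P(spam) = 0.75·0.9000 / (0.75·0.9000 + 0.25·0.1000) ≈ 0.9643

0.964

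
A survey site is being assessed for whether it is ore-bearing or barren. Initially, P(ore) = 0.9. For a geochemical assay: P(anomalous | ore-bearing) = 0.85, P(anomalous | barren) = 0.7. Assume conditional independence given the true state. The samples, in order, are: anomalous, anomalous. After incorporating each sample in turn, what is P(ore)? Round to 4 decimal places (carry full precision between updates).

0.9299

Each posterior becomes the prior for the next update.
After 'anomalous': P(ore) = 0.85·0.9000 / (0.85·0.9000 + 0.7·0.1000) ≈ 0.9162
After 'anomalous': P(ore) = 0.85·0.9162 / (0.85·0.9162 + 0.7·0.0838) ≈ 0.9299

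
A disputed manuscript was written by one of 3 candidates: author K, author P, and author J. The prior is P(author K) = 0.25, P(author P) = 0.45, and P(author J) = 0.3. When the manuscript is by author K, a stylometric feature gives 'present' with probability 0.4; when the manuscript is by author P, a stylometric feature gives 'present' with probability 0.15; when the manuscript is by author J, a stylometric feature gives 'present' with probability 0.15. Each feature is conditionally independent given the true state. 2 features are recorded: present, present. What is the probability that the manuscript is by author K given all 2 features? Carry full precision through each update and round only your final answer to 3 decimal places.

0.703

After 'present': normaliser = 0.4·0.2500 + 0.15·0.4500 + 0.15·0.3000; P(author K) ≈ 0.4706, P(author P) ≈ 0.3176, P(author J) ≈ 0.2118
After 'present': normaliser = 0.4·0.4706 + 0.15·0.3176 + 0.15·0.2118; P(author K) ≈ 0.7033, P(author P) ≈ 0.1780, P(author J) ≈ 0.1187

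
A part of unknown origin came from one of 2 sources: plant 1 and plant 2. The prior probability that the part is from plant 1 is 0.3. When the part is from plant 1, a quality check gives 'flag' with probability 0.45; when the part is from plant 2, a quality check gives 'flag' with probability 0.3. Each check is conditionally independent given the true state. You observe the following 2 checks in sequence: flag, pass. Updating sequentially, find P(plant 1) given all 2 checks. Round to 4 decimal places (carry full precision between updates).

After 'flag': P(plant 1) = 0.45·0.3000 / (0.45·0.3000 + 0.3·0.7000) ≈ 0.3913
After 'pass': P(plant 1) = 0.55·0.3913 / (0.55·0.3913 + 0.7·0.6087) ≈ 0.3356

0.3356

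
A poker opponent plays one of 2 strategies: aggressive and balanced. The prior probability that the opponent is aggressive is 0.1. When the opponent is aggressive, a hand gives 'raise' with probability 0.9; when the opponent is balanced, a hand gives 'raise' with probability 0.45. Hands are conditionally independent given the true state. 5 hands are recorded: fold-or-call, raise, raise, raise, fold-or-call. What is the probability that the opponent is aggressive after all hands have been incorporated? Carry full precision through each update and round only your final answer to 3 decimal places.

0.029

After 'fold-or-call': P(aggressive) = 0.1·0.1000 / (0.1·0.1000 + 0.55·0.9000) ≈ 0.0198
After 'raise': P(aggressive) = 0.9·0.0198 / (0.9·0.0198 + 0.45·0.9802) ≈ 0.0388
After 'raise': P(aggressive) = 0.9·0.0388 / (0.9·0.0388 + 0.45·0.9612) ≈ 0.0748
After 'raise': P(aggressive) = 0.9·0.0748 / (0.9·0.0748 + 0.45·0.9252) ≈ 0.1391
After 'fold-or-call': P(aggressive) = 0.1·0.1391 / (0.1·0.1391 + 0.55·0.8609) ≈ 0.0285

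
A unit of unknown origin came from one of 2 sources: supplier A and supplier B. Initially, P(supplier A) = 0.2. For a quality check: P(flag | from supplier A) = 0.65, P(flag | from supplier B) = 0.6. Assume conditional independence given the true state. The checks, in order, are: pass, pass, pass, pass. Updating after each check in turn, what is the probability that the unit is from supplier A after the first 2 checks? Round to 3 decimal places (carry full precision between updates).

Apply Bayes' rule sequentially, carrying P(supplier A) forward.
After 'pass': P(supplier A) = 0.35·0.2000 / (0.35·0.2000 + 0.4·0.8000) ≈ 0.1795
After 'pass': P(supplier A) = 0.35·0.1795 / (0.35·0.1795 + 0.4·0.8205) ≈ 0.1607

0.161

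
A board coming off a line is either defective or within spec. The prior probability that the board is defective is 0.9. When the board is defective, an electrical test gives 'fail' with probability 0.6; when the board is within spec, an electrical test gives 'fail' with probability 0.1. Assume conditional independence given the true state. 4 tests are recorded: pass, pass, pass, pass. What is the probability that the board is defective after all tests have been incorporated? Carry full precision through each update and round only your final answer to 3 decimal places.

0.260

Each posterior becomes the prior for the next update.
After 'pass': P(defective) = 0.4·0.9000 / (0.4·0.9000 + 0.9·0.1000) ≈ 0.8000
After 'pass': P(defective) = 0.4·0.8000 / (0.4·0.8000 + 0.9·0.2000) ≈ 0.6400
After 'pass': P(defective) = 0.4·0.6400 / (0.4·0.6400 + 0.9·0.3600) ≈ 0.4414
After 'pass': P(defective) = 0.4·0.4414 / (0.4·0.4414 + 0.9·0.5586) ≈ 0.2599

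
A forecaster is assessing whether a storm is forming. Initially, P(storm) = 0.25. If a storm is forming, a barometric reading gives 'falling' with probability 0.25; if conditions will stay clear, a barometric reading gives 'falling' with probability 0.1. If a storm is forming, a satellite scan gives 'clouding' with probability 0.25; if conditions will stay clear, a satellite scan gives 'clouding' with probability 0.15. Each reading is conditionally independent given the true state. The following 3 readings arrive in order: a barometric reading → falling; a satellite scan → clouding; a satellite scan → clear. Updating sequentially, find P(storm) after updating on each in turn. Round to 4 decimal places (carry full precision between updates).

0.5507

After a barometric reading='falling': P(storm) = 0.25·0.2500 / (0.25·0.2500 + 0.1·0.7500) ≈ 0.4545
After a satellite scan='clouding': P(storm) = 0.25·0.4545 / (0.25·0.4545 + 0.15·0.5455) ≈ 0.5814
After a satellite scan='clear': P(storm) = 0.75·0.5814 / (0.75·0.5814 + 0.85·0.4186) ≈ 0.5507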